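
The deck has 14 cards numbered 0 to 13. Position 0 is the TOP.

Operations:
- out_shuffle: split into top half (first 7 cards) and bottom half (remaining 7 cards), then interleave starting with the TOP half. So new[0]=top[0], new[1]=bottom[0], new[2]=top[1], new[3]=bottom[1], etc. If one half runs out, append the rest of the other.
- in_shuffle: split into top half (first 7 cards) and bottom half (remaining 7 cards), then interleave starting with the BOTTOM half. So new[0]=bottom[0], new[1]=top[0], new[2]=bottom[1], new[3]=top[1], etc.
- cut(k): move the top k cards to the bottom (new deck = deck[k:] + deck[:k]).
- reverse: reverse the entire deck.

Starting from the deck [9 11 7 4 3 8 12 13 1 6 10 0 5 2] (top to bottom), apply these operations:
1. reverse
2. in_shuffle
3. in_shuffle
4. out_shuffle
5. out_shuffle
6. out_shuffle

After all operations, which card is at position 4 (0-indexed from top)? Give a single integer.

Answer: 5

Derivation:
After op 1 (reverse): [2 5 0 10 6 1 13 12 8 3 4 7 11 9]
After op 2 (in_shuffle): [12 2 8 5 3 0 4 10 7 6 11 1 9 13]
After op 3 (in_shuffle): [10 12 7 2 6 8 11 5 1 3 9 0 13 4]
After op 4 (out_shuffle): [10 5 12 1 7 3 2 9 6 0 8 13 11 4]
After op 5 (out_shuffle): [10 9 5 6 12 0 1 8 7 13 3 11 2 4]
After op 6 (out_shuffle): [10 8 9 7 5 13 6 3 12 11 0 2 1 4]
Position 4: card 5.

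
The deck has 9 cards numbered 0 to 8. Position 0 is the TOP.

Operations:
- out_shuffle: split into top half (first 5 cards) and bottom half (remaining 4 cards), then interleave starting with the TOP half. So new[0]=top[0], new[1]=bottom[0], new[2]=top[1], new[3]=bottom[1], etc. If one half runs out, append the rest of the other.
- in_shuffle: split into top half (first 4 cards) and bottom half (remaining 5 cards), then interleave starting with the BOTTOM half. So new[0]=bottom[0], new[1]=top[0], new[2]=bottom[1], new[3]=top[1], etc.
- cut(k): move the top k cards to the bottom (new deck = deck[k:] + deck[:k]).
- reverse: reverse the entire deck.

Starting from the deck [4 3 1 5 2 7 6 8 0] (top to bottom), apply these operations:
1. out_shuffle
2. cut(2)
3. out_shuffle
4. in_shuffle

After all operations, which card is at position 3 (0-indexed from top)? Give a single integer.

Answer: 0

Derivation:
After op 1 (out_shuffle): [4 7 3 6 1 8 5 0 2]
After op 2 (cut(2)): [3 6 1 8 5 0 2 4 7]
After op 3 (out_shuffle): [3 0 6 2 1 4 8 7 5]
After op 4 (in_shuffle): [1 3 4 0 8 6 7 2 5]
Position 3: card 0.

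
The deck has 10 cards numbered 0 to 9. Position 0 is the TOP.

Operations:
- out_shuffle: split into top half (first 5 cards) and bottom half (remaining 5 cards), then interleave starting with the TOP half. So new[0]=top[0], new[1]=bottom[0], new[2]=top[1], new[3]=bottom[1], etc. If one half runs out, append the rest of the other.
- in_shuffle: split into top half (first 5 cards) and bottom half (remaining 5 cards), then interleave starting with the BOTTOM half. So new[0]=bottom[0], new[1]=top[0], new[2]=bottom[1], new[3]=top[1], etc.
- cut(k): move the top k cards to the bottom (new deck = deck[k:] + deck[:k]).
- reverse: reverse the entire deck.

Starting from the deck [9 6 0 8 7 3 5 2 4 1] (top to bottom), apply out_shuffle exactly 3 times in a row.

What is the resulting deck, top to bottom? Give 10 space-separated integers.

After op 1 (out_shuffle): [9 3 6 5 0 2 8 4 7 1]
After op 2 (out_shuffle): [9 2 3 8 6 4 5 7 0 1]
After op 3 (out_shuffle): [9 4 2 5 3 7 8 0 6 1]

Answer: 9 4 2 5 3 7 8 0 6 1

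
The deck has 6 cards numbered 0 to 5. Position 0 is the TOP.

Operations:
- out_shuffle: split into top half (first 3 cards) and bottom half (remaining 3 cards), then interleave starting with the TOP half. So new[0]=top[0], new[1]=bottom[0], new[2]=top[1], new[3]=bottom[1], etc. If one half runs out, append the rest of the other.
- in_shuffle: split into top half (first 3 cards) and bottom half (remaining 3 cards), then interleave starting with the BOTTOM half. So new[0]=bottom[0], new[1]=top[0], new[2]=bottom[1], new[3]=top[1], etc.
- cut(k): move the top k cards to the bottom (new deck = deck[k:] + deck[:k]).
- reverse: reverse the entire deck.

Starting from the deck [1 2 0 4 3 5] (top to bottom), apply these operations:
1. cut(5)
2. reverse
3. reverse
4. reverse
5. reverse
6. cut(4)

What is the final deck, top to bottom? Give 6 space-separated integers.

Answer: 4 3 5 1 2 0

Derivation:
After op 1 (cut(5)): [5 1 2 0 4 3]
After op 2 (reverse): [3 4 0 2 1 5]
After op 3 (reverse): [5 1 2 0 4 3]
After op 4 (reverse): [3 4 0 2 1 5]
After op 5 (reverse): [5 1 2 0 4 3]
After op 6 (cut(4)): [4 3 5 1 2 0]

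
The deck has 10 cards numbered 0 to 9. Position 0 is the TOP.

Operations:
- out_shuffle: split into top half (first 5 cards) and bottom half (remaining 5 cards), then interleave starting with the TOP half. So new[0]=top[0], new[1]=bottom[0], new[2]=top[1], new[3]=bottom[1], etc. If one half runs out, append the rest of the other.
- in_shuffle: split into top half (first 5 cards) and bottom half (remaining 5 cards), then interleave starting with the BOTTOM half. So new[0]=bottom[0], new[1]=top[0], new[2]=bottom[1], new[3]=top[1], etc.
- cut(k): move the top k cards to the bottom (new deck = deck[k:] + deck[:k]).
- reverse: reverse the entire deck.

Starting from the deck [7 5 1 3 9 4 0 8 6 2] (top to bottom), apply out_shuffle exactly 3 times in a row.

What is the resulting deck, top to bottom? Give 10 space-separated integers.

After op 1 (out_shuffle): [7 4 5 0 1 8 3 6 9 2]
After op 2 (out_shuffle): [7 8 4 3 5 6 0 9 1 2]
After op 3 (out_shuffle): [7 6 8 0 4 9 3 1 5 2]

Answer: 7 6 8 0 4 9 3 1 5 2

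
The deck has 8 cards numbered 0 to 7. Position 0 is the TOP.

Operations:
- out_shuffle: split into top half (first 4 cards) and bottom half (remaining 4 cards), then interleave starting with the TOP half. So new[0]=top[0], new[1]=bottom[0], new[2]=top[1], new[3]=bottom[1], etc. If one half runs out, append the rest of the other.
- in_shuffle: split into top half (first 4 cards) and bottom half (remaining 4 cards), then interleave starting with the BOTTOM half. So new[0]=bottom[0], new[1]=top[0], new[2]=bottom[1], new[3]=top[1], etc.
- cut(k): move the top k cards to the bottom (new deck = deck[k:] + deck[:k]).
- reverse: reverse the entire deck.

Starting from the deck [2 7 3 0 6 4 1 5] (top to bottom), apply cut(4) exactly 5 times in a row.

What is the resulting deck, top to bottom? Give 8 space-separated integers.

Answer: 6 4 1 5 2 7 3 0

Derivation:
After op 1 (cut(4)): [6 4 1 5 2 7 3 0]
After op 2 (cut(4)): [2 7 3 0 6 4 1 5]
After op 3 (cut(4)): [6 4 1 5 2 7 3 0]
After op 4 (cut(4)): [2 7 3 0 6 4 1 5]
After op 5 (cut(4)): [6 4 1 5 2 7 3 0]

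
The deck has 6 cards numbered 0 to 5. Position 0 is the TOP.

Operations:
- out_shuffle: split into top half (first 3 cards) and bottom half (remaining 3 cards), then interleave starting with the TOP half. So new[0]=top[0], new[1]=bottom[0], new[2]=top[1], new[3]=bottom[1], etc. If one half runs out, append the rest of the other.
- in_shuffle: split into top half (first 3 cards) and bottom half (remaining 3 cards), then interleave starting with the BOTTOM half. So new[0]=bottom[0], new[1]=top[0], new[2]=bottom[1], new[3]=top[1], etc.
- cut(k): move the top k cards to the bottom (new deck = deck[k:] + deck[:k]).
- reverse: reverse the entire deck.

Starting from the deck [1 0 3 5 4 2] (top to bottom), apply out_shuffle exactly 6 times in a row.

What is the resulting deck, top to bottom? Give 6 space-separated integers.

After op 1 (out_shuffle): [1 5 0 4 3 2]
After op 2 (out_shuffle): [1 4 5 3 0 2]
After op 3 (out_shuffle): [1 3 4 0 5 2]
After op 4 (out_shuffle): [1 0 3 5 4 2]
After op 5 (out_shuffle): [1 5 0 4 3 2]
After op 6 (out_shuffle): [1 4 5 3 0 2]

Answer: 1 4 5 3 0 2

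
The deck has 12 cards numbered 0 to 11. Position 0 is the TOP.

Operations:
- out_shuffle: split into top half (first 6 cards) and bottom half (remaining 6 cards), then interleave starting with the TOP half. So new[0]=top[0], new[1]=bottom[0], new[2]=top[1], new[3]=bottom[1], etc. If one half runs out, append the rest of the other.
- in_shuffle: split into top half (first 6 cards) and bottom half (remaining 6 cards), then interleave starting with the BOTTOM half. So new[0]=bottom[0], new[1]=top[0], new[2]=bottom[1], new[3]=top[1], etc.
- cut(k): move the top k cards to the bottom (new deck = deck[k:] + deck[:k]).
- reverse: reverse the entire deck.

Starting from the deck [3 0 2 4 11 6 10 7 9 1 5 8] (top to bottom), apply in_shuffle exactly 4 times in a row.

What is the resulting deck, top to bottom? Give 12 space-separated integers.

After op 1 (in_shuffle): [10 3 7 0 9 2 1 4 5 11 8 6]
After op 2 (in_shuffle): [1 10 4 3 5 7 11 0 8 9 6 2]
After op 3 (in_shuffle): [11 1 0 10 8 4 9 3 6 5 2 7]
After op 4 (in_shuffle): [9 11 3 1 6 0 5 10 2 8 7 4]

Answer: 9 11 3 1 6 0 5 10 2 8 7 4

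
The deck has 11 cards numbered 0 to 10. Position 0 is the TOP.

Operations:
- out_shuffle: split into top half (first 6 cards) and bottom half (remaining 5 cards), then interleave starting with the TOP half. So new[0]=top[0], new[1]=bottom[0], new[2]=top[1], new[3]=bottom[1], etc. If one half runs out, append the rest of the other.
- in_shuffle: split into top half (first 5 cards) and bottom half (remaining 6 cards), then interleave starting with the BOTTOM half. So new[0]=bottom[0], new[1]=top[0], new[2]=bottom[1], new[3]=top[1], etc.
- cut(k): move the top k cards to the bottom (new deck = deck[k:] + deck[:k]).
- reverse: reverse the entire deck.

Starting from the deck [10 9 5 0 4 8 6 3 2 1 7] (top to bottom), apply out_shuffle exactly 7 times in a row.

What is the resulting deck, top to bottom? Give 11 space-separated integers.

After op 1 (out_shuffle): [10 6 9 3 5 2 0 1 4 7 8]
After op 2 (out_shuffle): [10 0 6 1 9 4 3 7 5 8 2]
After op 3 (out_shuffle): [10 3 0 7 6 5 1 8 9 2 4]
After op 4 (out_shuffle): [10 1 3 8 0 9 7 2 6 4 5]
After op 5 (out_shuffle): [10 7 1 2 3 6 8 4 0 5 9]
After op 6 (out_shuffle): [10 8 7 4 1 0 2 5 3 9 6]
After op 7 (out_shuffle): [10 2 8 5 7 3 4 9 1 6 0]

Answer: 10 2 8 5 7 3 4 9 1 6 0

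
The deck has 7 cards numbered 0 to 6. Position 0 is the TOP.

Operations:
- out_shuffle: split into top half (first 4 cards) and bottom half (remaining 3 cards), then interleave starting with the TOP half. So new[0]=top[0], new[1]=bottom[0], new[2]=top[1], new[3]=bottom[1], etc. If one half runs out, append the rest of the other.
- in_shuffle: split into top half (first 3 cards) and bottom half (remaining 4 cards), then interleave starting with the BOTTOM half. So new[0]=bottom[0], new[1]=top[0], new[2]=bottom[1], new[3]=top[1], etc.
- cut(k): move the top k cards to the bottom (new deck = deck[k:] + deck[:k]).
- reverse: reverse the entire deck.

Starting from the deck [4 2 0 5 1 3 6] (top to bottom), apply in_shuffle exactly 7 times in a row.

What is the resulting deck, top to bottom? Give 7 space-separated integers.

After op 1 (in_shuffle): [5 4 1 2 3 0 6]
After op 2 (in_shuffle): [2 5 3 4 0 1 6]
After op 3 (in_shuffle): [4 2 0 5 1 3 6]
After op 4 (in_shuffle): [5 4 1 2 3 0 6]
After op 5 (in_shuffle): [2 5 3 4 0 1 6]
After op 6 (in_shuffle): [4 2 0 5 1 3 6]
After op 7 (in_shuffle): [5 4 1 2 3 0 6]

Answer: 5 4 1 2 3 0 6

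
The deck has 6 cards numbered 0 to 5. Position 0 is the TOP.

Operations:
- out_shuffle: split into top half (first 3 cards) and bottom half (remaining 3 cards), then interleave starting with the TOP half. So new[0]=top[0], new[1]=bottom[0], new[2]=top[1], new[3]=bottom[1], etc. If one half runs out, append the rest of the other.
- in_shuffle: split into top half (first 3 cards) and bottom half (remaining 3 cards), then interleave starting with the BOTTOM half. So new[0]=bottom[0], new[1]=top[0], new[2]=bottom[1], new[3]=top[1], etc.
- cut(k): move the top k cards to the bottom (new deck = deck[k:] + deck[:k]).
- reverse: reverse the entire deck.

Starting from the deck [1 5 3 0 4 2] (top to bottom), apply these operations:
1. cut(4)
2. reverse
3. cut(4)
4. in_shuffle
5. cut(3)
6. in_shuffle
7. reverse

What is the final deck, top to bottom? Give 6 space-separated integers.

After op 1 (cut(4)): [4 2 1 5 3 0]
After op 2 (reverse): [0 3 5 1 2 4]
After op 3 (cut(4)): [2 4 0 3 5 1]
After op 4 (in_shuffle): [3 2 5 4 1 0]
After op 5 (cut(3)): [4 1 0 3 2 5]
After op 6 (in_shuffle): [3 4 2 1 5 0]
After op 7 (reverse): [0 5 1 2 4 3]

Answer: 0 5 1 2 4 3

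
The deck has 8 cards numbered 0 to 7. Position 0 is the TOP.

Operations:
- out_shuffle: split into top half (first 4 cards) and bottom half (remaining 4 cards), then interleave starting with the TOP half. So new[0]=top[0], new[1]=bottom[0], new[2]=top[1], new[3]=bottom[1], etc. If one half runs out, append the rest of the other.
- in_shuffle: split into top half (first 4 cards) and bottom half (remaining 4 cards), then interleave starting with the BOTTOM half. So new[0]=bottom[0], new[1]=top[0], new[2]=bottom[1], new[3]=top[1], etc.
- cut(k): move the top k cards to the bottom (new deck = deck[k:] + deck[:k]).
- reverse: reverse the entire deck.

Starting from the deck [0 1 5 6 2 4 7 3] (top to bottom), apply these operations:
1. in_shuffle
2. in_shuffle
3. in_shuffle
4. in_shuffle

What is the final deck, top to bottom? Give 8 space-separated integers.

After op 1 (in_shuffle): [2 0 4 1 7 5 3 6]
After op 2 (in_shuffle): [7 2 5 0 3 4 6 1]
After op 3 (in_shuffle): [3 7 4 2 6 5 1 0]
After op 4 (in_shuffle): [6 3 5 7 1 4 0 2]

Answer: 6 3 5 7 1 4 0 2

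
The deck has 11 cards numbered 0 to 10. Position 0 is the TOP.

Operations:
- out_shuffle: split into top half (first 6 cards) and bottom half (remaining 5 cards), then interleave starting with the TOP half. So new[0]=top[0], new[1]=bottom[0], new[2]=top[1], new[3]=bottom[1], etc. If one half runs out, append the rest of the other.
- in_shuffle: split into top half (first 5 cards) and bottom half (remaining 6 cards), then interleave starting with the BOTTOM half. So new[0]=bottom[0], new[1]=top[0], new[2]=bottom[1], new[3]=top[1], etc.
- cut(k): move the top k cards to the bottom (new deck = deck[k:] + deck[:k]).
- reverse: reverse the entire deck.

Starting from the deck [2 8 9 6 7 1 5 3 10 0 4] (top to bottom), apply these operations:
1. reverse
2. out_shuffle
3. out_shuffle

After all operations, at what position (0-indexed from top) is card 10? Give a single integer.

Answer: 8

Derivation:
After op 1 (reverse): [4 0 10 3 5 1 7 6 9 8 2]
After op 2 (out_shuffle): [4 7 0 6 10 9 3 8 5 2 1]
After op 3 (out_shuffle): [4 3 7 8 0 5 6 2 10 1 9]
Card 10 is at position 8.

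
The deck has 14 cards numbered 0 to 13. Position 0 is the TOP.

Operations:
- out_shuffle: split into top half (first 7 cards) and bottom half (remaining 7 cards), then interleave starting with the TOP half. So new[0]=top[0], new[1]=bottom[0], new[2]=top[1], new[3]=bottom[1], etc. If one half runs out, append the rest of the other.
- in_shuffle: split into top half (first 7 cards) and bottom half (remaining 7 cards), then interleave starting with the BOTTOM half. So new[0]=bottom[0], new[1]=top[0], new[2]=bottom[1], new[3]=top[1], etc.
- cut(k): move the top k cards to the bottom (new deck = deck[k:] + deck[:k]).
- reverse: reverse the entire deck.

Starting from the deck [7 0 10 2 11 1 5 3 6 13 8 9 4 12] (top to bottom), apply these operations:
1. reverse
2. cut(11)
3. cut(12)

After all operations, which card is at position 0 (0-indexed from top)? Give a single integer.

Answer: 11

Derivation:
After op 1 (reverse): [12 4 9 8 13 6 3 5 1 11 2 10 0 7]
After op 2 (cut(11)): [10 0 7 12 4 9 8 13 6 3 5 1 11 2]
After op 3 (cut(12)): [11 2 10 0 7 12 4 9 8 13 6 3 5 1]
Position 0: card 11.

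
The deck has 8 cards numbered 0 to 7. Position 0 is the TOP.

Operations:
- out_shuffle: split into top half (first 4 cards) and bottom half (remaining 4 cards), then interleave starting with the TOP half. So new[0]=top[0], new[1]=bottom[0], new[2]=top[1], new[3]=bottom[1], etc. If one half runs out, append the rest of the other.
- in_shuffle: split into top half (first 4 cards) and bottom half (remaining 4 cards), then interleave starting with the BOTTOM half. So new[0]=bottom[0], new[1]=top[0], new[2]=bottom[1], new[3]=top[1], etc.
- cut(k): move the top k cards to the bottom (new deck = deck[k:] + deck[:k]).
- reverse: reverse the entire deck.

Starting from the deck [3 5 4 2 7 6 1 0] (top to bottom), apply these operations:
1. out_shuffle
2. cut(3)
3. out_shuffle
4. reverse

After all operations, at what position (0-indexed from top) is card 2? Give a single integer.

After op 1 (out_shuffle): [3 7 5 6 4 1 2 0]
After op 2 (cut(3)): [6 4 1 2 0 3 7 5]
After op 3 (out_shuffle): [6 0 4 3 1 7 2 5]
After op 4 (reverse): [5 2 7 1 3 4 0 6]
Card 2 is at position 1.

Answer: 1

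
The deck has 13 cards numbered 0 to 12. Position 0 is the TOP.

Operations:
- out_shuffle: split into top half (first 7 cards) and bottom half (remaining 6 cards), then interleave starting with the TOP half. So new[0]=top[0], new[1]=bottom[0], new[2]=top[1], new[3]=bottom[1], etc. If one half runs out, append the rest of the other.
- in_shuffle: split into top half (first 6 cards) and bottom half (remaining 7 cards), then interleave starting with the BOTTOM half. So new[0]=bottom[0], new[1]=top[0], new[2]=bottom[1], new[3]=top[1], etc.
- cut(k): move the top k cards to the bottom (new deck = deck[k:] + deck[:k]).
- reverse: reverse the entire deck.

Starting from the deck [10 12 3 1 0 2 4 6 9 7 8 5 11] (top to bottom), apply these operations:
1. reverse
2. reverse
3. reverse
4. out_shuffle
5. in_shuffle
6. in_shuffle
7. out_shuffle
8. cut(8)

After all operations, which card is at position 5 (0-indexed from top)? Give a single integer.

Answer: 12

Derivation:
After op 1 (reverse): [11 5 8 7 9 6 4 2 0 1 3 12 10]
After op 2 (reverse): [10 12 3 1 0 2 4 6 9 7 8 5 11]
After op 3 (reverse): [11 5 8 7 9 6 4 2 0 1 3 12 10]
After op 4 (out_shuffle): [11 2 5 0 8 1 7 3 9 12 6 10 4]
After op 5 (in_shuffle): [7 11 3 2 9 5 12 0 6 8 10 1 4]
After op 6 (in_shuffle): [12 7 0 11 6 3 8 2 10 9 1 5 4]
After op 7 (out_shuffle): [12 2 7 10 0 9 11 1 6 5 3 4 8]
After op 8 (cut(8)): [6 5 3 4 8 12 2 7 10 0 9 11 1]
Position 5: card 12.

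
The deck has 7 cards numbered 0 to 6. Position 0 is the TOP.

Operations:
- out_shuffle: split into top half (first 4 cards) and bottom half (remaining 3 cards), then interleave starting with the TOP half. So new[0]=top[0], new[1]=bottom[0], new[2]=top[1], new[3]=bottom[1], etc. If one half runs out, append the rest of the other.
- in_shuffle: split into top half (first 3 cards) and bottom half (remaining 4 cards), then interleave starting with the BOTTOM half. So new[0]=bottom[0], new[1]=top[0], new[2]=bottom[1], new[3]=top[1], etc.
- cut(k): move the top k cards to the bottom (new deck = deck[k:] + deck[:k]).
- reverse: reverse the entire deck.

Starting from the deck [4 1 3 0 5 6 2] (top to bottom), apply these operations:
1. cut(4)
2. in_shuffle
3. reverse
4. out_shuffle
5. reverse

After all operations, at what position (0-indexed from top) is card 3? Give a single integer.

Answer: 2

Derivation:
After op 1 (cut(4)): [5 6 2 4 1 3 0]
After op 2 (in_shuffle): [4 5 1 6 3 2 0]
After op 3 (reverse): [0 2 3 6 1 5 4]
After op 4 (out_shuffle): [0 1 2 5 3 4 6]
After op 5 (reverse): [6 4 3 5 2 1 0]
Card 3 is at position 2.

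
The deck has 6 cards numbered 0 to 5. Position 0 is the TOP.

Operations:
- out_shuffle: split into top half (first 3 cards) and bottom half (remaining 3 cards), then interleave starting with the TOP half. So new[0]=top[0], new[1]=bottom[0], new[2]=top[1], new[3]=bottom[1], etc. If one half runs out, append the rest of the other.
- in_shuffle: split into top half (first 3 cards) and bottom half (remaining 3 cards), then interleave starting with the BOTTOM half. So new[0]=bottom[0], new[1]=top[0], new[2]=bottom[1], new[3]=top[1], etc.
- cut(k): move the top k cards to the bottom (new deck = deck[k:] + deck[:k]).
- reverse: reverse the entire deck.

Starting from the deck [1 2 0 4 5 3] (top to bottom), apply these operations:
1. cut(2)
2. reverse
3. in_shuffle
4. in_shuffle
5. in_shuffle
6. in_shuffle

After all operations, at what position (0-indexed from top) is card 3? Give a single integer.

Answer: 5

Derivation:
After op 1 (cut(2)): [0 4 5 3 1 2]
After op 2 (reverse): [2 1 3 5 4 0]
After op 3 (in_shuffle): [5 2 4 1 0 3]
After op 4 (in_shuffle): [1 5 0 2 3 4]
After op 5 (in_shuffle): [2 1 3 5 4 0]
After op 6 (in_shuffle): [5 2 4 1 0 3]
Card 3 is at position 5.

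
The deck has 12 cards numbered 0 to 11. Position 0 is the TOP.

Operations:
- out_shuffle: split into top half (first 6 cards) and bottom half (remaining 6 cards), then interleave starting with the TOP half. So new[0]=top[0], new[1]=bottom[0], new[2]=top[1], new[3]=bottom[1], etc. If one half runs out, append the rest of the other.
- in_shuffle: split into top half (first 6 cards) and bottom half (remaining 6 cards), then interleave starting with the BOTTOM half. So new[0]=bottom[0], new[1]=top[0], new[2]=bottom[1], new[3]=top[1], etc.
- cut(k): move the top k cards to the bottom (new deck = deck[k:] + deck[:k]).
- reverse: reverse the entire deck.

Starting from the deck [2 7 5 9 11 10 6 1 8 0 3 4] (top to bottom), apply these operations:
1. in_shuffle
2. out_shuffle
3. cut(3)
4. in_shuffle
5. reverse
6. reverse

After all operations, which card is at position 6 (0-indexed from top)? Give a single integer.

Answer: 6

Derivation:
After op 1 (in_shuffle): [6 2 1 7 8 5 0 9 3 11 4 10]
After op 2 (out_shuffle): [6 0 2 9 1 3 7 11 8 4 5 10]
After op 3 (cut(3)): [9 1 3 7 11 8 4 5 10 6 0 2]
After op 4 (in_shuffle): [4 9 5 1 10 3 6 7 0 11 2 8]
After op 5 (reverse): [8 2 11 0 7 6 3 10 1 5 9 4]
After op 6 (reverse): [4 9 5 1 10 3 6 7 0 11 2 8]
Position 6: card 6.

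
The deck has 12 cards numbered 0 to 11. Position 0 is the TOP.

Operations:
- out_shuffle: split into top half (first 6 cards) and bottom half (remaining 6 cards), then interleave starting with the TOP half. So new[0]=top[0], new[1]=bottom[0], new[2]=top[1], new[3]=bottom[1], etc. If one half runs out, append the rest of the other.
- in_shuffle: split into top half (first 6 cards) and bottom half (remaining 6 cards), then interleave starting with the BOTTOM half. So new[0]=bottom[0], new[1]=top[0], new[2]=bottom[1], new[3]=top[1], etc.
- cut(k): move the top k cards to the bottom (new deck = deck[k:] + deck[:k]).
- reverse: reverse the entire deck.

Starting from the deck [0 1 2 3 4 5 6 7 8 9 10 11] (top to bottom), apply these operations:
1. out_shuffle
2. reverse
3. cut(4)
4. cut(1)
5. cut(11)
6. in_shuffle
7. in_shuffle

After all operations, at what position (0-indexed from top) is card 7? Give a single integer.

After op 1 (out_shuffle): [0 6 1 7 2 8 3 9 4 10 5 11]
After op 2 (reverse): [11 5 10 4 9 3 8 2 7 1 6 0]
After op 3 (cut(4)): [9 3 8 2 7 1 6 0 11 5 10 4]
After op 4 (cut(1)): [3 8 2 7 1 6 0 11 5 10 4 9]
After op 5 (cut(11)): [9 3 8 2 7 1 6 0 11 5 10 4]
After op 6 (in_shuffle): [6 9 0 3 11 8 5 2 10 7 4 1]
After op 7 (in_shuffle): [5 6 2 9 10 0 7 3 4 11 1 8]
Card 7 is at position 6.

Answer: 6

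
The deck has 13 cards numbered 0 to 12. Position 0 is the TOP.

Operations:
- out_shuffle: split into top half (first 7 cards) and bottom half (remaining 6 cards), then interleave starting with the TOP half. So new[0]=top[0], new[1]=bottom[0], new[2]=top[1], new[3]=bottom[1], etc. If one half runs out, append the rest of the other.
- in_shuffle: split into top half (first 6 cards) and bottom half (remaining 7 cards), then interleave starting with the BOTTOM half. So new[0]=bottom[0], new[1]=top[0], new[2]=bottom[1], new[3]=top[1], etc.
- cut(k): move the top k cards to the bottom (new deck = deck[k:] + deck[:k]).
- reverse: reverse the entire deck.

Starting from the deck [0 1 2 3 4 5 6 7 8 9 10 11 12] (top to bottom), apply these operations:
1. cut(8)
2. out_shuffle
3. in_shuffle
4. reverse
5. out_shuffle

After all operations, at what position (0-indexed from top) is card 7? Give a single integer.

After op 1 (cut(8)): [8 9 10 11 12 0 1 2 3 4 5 6 7]
After op 2 (out_shuffle): [8 2 9 3 10 4 11 5 12 6 0 7 1]
After op 3 (in_shuffle): [11 8 5 2 12 9 6 3 0 10 7 4 1]
After op 4 (reverse): [1 4 7 10 0 3 6 9 12 2 5 8 11]
After op 5 (out_shuffle): [1 9 4 12 7 2 10 5 0 8 3 11 6]
Card 7 is at position 4.

Answer: 4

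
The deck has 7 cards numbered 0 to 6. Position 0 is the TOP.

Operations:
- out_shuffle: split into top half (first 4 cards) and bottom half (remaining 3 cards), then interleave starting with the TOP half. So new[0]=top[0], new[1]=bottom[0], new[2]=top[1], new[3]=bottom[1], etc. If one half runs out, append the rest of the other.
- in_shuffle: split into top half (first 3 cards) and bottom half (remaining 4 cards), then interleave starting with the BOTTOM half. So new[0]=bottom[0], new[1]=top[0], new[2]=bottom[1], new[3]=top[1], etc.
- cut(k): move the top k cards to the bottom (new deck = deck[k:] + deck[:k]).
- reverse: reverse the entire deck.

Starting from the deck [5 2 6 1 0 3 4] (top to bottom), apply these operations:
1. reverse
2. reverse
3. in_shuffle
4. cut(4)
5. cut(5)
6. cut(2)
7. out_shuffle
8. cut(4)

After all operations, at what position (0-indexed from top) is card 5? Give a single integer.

After op 1 (reverse): [4 3 0 1 6 2 5]
After op 2 (reverse): [5 2 6 1 0 3 4]
After op 3 (in_shuffle): [1 5 0 2 3 6 4]
After op 4 (cut(4)): [3 6 4 1 5 0 2]
After op 5 (cut(5)): [0 2 3 6 4 1 5]
After op 6 (cut(2)): [3 6 4 1 5 0 2]
After op 7 (out_shuffle): [3 5 6 0 4 2 1]
After op 8 (cut(4)): [4 2 1 3 5 6 0]
Card 5 is at position 4.

Answer: 4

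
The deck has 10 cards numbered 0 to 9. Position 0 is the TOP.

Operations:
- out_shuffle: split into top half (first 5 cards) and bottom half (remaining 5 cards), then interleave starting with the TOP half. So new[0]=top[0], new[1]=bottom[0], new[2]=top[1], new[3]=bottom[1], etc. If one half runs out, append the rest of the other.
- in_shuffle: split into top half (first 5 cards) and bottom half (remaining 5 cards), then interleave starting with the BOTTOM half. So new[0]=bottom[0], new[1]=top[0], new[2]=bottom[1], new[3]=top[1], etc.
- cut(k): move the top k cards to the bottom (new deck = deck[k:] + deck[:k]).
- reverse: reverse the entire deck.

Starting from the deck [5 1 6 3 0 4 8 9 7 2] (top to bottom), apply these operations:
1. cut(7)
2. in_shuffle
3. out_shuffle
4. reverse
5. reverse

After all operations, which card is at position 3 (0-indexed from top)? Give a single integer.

Answer: 4

Derivation:
After op 1 (cut(7)): [9 7 2 5 1 6 3 0 4 8]
After op 2 (in_shuffle): [6 9 3 7 0 2 4 5 8 1]
After op 3 (out_shuffle): [6 2 9 4 3 5 7 8 0 1]
After op 4 (reverse): [1 0 8 7 5 3 4 9 2 6]
After op 5 (reverse): [6 2 9 4 3 5 7 8 0 1]
Position 3: card 4.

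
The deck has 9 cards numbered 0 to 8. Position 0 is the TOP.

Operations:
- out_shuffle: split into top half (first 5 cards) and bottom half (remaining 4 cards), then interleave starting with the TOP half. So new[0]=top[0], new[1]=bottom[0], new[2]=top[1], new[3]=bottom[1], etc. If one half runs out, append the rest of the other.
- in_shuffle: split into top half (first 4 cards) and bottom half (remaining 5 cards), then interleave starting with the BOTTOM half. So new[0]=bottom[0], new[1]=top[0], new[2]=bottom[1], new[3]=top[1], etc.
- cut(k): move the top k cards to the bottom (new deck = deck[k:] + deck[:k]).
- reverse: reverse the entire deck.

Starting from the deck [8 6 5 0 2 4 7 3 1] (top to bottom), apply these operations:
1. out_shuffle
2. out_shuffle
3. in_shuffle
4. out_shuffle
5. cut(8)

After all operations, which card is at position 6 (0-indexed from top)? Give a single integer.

Answer: 0

Derivation:
After op 1 (out_shuffle): [8 4 6 7 5 3 0 1 2]
After op 2 (out_shuffle): [8 3 4 0 6 1 7 2 5]
After op 3 (in_shuffle): [6 8 1 3 7 4 2 0 5]
After op 4 (out_shuffle): [6 4 8 2 1 0 3 5 7]
After op 5 (cut(8)): [7 6 4 8 2 1 0 3 5]
Position 6: card 0.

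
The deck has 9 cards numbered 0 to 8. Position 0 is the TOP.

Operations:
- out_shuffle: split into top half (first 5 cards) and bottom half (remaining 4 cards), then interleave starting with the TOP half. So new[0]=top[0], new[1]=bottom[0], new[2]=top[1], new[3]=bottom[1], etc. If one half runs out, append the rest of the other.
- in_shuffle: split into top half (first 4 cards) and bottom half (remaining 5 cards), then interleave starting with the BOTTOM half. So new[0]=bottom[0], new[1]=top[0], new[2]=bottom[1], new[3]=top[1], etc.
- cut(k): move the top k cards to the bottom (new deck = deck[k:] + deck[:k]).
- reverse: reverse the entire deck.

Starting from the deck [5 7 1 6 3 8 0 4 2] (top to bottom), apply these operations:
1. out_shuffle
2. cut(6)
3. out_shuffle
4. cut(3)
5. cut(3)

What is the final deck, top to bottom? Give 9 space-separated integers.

After op 1 (out_shuffle): [5 8 7 0 1 4 6 2 3]
After op 2 (cut(6)): [6 2 3 5 8 7 0 1 4]
After op 3 (out_shuffle): [6 7 2 0 3 1 5 4 8]
After op 4 (cut(3)): [0 3 1 5 4 8 6 7 2]
After op 5 (cut(3)): [5 4 8 6 7 2 0 3 1]

Answer: 5 4 8 6 7 2 0 3 1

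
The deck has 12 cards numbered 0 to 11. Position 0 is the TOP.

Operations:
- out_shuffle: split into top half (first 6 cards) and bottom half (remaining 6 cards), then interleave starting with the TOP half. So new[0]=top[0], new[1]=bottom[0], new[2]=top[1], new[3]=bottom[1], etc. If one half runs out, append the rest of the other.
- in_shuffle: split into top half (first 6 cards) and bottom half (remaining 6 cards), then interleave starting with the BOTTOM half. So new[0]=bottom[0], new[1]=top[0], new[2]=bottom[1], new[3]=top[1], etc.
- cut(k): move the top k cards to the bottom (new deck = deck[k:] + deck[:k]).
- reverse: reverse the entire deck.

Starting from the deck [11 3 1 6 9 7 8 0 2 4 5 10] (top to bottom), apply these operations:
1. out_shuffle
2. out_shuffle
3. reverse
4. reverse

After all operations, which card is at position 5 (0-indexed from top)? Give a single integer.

Answer: 9

Derivation:
After op 1 (out_shuffle): [11 8 3 0 1 2 6 4 9 5 7 10]
After op 2 (out_shuffle): [11 6 8 4 3 9 0 5 1 7 2 10]
After op 3 (reverse): [10 2 7 1 5 0 9 3 4 8 6 11]
After op 4 (reverse): [11 6 8 4 3 9 0 5 1 7 2 10]
Position 5: card 9.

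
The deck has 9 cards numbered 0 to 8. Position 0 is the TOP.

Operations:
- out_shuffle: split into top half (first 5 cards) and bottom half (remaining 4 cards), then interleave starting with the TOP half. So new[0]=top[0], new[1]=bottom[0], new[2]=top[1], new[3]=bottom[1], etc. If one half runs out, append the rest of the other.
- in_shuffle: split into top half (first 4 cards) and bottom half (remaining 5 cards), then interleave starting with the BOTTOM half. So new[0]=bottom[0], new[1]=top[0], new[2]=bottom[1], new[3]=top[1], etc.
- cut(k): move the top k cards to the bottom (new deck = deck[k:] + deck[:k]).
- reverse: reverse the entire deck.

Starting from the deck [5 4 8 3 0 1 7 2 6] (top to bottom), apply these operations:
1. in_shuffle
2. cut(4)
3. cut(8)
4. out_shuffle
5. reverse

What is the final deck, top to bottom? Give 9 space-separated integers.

Answer: 3 1 2 5 8 0 7 6 4

Derivation:
After op 1 (in_shuffle): [0 5 1 4 7 8 2 3 6]
After op 2 (cut(4)): [7 8 2 3 6 0 5 1 4]
After op 3 (cut(8)): [4 7 8 2 3 6 0 5 1]
After op 4 (out_shuffle): [4 6 7 0 8 5 2 1 3]
After op 5 (reverse): [3 1 2 5 8 0 7 6 4]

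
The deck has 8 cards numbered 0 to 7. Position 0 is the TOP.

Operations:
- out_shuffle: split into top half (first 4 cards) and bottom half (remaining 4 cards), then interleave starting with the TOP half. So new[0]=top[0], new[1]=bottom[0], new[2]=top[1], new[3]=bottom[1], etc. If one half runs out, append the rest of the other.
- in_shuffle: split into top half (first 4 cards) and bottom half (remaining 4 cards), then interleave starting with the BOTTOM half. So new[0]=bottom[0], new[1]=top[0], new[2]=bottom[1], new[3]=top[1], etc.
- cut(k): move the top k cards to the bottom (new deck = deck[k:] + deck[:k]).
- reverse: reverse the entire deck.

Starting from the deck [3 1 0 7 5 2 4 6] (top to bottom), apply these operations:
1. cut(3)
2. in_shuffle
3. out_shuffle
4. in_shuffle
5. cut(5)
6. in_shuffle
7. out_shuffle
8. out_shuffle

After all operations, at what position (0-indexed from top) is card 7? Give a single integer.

After op 1 (cut(3)): [7 5 2 4 6 3 1 0]
After op 2 (in_shuffle): [6 7 3 5 1 2 0 4]
After op 3 (out_shuffle): [6 1 7 2 3 0 5 4]
After op 4 (in_shuffle): [3 6 0 1 5 7 4 2]
After op 5 (cut(5)): [7 4 2 3 6 0 1 5]
After op 6 (in_shuffle): [6 7 0 4 1 2 5 3]
After op 7 (out_shuffle): [6 1 7 2 0 5 4 3]
After op 8 (out_shuffle): [6 0 1 5 7 4 2 3]
Card 7 is at position 4.

Answer: 4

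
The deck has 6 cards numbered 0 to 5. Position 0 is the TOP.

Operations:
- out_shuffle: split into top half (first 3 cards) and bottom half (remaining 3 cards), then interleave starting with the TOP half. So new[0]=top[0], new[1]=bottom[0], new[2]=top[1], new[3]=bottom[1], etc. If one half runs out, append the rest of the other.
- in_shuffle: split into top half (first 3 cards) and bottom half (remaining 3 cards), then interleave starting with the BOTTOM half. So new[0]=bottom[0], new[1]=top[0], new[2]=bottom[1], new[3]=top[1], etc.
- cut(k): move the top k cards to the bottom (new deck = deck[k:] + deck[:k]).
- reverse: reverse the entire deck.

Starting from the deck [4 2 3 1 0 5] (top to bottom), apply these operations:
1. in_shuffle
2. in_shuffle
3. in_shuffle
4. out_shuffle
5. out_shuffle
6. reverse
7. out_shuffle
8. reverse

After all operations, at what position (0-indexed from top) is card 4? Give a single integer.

After op 1 (in_shuffle): [1 4 0 2 5 3]
After op 2 (in_shuffle): [2 1 5 4 3 0]
After op 3 (in_shuffle): [4 2 3 1 0 5]
After op 4 (out_shuffle): [4 1 2 0 3 5]
After op 5 (out_shuffle): [4 0 1 3 2 5]
After op 6 (reverse): [5 2 3 1 0 4]
After op 7 (out_shuffle): [5 1 2 0 3 4]
After op 8 (reverse): [4 3 0 2 1 5]
Card 4 is at position 0.

Answer: 0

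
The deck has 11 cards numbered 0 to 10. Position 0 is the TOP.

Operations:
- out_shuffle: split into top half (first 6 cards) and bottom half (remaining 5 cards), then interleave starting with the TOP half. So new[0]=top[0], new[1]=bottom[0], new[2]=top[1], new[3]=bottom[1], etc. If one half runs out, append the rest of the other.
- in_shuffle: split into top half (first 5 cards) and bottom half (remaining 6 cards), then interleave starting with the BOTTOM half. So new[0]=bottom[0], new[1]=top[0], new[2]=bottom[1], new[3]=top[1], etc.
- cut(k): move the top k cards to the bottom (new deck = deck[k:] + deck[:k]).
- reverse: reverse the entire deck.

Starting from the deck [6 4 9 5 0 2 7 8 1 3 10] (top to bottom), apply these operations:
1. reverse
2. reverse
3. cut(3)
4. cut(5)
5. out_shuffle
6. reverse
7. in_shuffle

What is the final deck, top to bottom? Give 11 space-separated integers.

After op 1 (reverse): [10 3 1 8 7 2 0 5 9 4 6]
After op 2 (reverse): [6 4 9 5 0 2 7 8 1 3 10]
After op 3 (cut(3)): [5 0 2 7 8 1 3 10 6 4 9]
After op 4 (cut(5)): [1 3 10 6 4 9 5 0 2 7 8]
After op 5 (out_shuffle): [1 5 3 0 10 2 6 7 4 8 9]
After op 6 (reverse): [9 8 4 7 6 2 10 0 3 5 1]
After op 7 (in_shuffle): [2 9 10 8 0 4 3 7 5 6 1]

Answer: 2 9 10 8 0 4 3 7 5 6 1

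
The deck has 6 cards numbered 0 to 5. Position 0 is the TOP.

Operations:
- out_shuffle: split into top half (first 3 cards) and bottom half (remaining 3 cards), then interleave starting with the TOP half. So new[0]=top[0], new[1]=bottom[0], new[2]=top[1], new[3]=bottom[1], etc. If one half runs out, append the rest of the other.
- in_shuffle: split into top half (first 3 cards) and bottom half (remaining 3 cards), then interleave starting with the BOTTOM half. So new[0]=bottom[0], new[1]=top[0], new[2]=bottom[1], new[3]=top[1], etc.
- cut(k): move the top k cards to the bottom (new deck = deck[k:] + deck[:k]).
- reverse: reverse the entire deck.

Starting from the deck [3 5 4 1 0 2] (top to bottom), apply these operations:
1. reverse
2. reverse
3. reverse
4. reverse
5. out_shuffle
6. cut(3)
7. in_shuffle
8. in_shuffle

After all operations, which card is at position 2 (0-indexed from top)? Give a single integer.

Answer: 5

Derivation:
After op 1 (reverse): [2 0 1 4 5 3]
After op 2 (reverse): [3 5 4 1 0 2]
After op 3 (reverse): [2 0 1 4 5 3]
After op 4 (reverse): [3 5 4 1 0 2]
After op 5 (out_shuffle): [3 1 5 0 4 2]
After op 6 (cut(3)): [0 4 2 3 1 5]
After op 7 (in_shuffle): [3 0 1 4 5 2]
After op 8 (in_shuffle): [4 3 5 0 2 1]
Position 2: card 5.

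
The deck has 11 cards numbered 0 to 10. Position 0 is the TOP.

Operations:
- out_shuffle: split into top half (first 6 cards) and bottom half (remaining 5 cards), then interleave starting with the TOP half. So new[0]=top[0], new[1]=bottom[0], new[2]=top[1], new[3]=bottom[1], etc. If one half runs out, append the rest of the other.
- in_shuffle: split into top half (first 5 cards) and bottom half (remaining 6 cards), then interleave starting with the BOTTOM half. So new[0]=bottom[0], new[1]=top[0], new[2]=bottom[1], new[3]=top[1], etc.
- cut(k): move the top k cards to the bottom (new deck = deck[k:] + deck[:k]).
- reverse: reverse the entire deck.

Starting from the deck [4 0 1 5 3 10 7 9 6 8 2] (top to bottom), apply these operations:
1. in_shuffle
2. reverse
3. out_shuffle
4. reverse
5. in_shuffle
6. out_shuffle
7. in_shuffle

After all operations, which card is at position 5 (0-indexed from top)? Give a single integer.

Answer: 1

Derivation:
After op 1 (in_shuffle): [10 4 7 0 9 1 6 5 8 3 2]
After op 2 (reverse): [2 3 8 5 6 1 9 0 7 4 10]
After op 3 (out_shuffle): [2 9 3 0 8 7 5 4 6 10 1]
After op 4 (reverse): [1 10 6 4 5 7 8 0 3 9 2]
After op 5 (in_shuffle): [7 1 8 10 0 6 3 4 9 5 2]
After op 6 (out_shuffle): [7 3 1 4 8 9 10 5 0 2 6]
After op 7 (in_shuffle): [9 7 10 3 5 1 0 4 2 8 6]
Position 5: card 1.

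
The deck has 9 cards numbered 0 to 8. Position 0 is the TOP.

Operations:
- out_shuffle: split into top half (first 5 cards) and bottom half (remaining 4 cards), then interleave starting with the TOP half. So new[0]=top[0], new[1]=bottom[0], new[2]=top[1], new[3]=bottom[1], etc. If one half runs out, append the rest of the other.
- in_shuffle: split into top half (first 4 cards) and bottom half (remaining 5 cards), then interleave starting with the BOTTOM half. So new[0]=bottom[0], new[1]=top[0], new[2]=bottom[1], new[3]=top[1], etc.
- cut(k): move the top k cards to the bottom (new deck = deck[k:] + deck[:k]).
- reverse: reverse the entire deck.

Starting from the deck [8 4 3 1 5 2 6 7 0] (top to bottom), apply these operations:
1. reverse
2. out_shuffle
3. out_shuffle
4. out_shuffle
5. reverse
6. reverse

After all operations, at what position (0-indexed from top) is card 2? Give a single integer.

After op 1 (reverse): [0 7 6 2 5 1 3 4 8]
After op 2 (out_shuffle): [0 1 7 3 6 4 2 8 5]
After op 3 (out_shuffle): [0 4 1 2 7 8 3 5 6]
After op 4 (out_shuffle): [0 8 4 3 1 5 2 6 7]
After op 5 (reverse): [7 6 2 5 1 3 4 8 0]
After op 6 (reverse): [0 8 4 3 1 5 2 6 7]
Card 2 is at position 6.

Answer: 6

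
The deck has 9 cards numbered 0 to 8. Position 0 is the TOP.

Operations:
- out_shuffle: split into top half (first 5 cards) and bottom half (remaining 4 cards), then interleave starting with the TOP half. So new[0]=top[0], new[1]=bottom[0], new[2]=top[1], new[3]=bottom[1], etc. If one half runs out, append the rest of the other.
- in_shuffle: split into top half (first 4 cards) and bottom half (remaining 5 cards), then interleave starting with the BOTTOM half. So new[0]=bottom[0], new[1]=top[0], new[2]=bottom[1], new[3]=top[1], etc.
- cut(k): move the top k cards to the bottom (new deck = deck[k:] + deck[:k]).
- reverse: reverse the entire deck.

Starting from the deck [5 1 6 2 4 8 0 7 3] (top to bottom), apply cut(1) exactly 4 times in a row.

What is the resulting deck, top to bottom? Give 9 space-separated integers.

After op 1 (cut(1)): [1 6 2 4 8 0 7 3 5]
After op 2 (cut(1)): [6 2 4 8 0 7 3 5 1]
After op 3 (cut(1)): [2 4 8 0 7 3 5 1 6]
After op 4 (cut(1)): [4 8 0 7 3 5 1 6 2]

Answer: 4 8 0 7 3 5 1 6 2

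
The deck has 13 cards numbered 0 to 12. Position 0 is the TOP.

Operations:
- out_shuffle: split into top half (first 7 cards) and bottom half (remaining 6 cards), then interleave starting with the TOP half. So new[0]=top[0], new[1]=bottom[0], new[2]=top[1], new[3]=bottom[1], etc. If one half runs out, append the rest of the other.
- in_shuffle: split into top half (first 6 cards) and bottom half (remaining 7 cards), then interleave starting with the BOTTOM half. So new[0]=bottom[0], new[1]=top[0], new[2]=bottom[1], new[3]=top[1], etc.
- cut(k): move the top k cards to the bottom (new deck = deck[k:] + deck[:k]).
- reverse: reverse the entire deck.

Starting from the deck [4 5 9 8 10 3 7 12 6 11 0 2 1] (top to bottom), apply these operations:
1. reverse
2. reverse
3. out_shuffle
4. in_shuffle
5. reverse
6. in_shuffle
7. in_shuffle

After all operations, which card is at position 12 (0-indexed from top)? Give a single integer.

After op 1 (reverse): [1 2 0 11 6 12 7 3 10 8 9 5 4]
After op 2 (reverse): [4 5 9 8 10 3 7 12 6 11 0 2 1]
After op 3 (out_shuffle): [4 12 5 6 9 11 8 0 10 2 3 1 7]
After op 4 (in_shuffle): [8 4 0 12 10 5 2 6 3 9 1 11 7]
After op 5 (reverse): [7 11 1 9 3 6 2 5 10 12 0 4 8]
After op 6 (in_shuffle): [2 7 5 11 10 1 12 9 0 3 4 6 8]
After op 7 (in_shuffle): [12 2 9 7 0 5 3 11 4 10 6 1 8]
Position 12: card 8.

Answer: 8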